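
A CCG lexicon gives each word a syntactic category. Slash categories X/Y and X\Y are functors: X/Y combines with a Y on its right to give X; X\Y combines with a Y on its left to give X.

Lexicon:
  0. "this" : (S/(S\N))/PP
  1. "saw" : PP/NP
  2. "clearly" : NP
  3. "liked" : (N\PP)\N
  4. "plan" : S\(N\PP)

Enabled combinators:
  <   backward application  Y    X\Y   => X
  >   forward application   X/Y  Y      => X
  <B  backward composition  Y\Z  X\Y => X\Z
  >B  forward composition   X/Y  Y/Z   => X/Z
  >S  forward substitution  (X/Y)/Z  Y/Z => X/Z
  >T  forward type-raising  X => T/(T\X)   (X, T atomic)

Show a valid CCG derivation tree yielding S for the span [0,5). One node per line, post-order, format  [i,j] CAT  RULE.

[0,5] S   >
  [0,3] S/(S\N)   >
    [0,1] "this" : (S/(S\N))/PP
    [1,3] PP   >
      [1,2] "saw" : PP/NP
      [2,3] "clearly" : NP
  [3,5] S\N   <B
    [3,4] "liked" : (N\PP)\N
    [4,5] "plan" : S\(N\PP)

[0,1] (S/(S\N))/PP  lex  "this"
[1,2] PP/NP  lex  "saw"
[2,3] NP  lex  "clearly"
[1,3] PP  >  k=2
[0,3] S/(S\N)  >  k=1
[3,4] (N\PP)\N  lex  "liked"
[4,5] S\(N\PP)  lex  "plan"
[3,5] S\N  <B  k=4
[0,5] S  >  k=3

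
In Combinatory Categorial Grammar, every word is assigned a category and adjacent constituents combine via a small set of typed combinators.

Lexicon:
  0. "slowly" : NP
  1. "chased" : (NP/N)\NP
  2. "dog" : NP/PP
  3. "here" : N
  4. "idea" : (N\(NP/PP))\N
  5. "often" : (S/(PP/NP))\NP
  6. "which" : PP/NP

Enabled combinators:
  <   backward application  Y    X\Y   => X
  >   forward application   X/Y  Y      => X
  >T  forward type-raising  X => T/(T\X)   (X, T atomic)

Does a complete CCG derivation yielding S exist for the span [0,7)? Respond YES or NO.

YES

[0,7] S   >
  [0,6] S/(PP/NP)   <
    [0,5] NP   >
      [0,2] NP/N   <
        [0,1] "slowly" : NP
        [1,2] "chased" : (NP/N)\NP
      [2,5] N   <
        [2,3] "dog" : NP/PP
        [3,5] N\(NP/PP)   <
          [3,4] "here" : N
          [4,5] "idea" : (N\(NP/PP))\N
    [5,6] "often" : (S/(PP/NP))\NP
  [6,7] "which" : PP/NP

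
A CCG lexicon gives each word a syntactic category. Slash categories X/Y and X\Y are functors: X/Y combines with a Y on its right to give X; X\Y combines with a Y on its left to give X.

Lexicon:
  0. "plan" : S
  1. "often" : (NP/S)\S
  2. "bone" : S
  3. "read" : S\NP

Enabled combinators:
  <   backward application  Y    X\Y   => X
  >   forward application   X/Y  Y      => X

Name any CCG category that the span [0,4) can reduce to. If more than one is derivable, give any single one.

[0,4] S   <
  [0,3] NP   >
    [0,2] NP/S   <
      [0,1] "plan" : S
      [1,2] "often" : (NP/S)\S
    [2,3] "bone" : S
  [3,4] "read" : S\NP

S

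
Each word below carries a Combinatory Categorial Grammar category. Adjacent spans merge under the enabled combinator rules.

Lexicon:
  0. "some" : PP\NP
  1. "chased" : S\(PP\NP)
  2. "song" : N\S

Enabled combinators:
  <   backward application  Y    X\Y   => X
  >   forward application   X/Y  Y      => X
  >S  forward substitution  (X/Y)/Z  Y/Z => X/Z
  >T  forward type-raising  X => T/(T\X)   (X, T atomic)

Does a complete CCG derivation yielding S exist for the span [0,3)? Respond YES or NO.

NO

PP\NP S\(PP\NP) N\S
CKY chart[0,3] = {N, N/(N\N), NP/(NP\N), PP/(PP\N), S/(S\N)}; S ∉ chart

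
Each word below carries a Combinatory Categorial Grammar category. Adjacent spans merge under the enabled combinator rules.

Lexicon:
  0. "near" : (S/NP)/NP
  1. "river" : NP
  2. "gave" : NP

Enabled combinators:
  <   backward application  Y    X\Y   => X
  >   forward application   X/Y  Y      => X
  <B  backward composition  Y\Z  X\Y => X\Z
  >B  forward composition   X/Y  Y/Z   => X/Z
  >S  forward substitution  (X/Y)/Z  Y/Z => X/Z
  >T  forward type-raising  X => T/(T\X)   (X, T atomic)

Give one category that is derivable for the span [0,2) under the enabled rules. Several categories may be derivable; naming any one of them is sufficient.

[0,3] S   >
  [0,2] S/NP   >
    [0,1] "near" : (S/NP)/NP
    [1,2] "river" : NP
  [2,3] "gave" : NP

S/NP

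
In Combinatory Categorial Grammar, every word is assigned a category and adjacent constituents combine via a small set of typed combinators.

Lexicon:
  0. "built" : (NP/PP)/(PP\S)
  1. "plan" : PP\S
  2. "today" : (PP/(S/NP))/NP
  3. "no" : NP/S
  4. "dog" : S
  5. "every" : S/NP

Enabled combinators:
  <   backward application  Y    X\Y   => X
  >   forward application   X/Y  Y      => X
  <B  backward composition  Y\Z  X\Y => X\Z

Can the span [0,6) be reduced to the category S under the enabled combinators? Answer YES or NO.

NO

(NP/PP)/(PP\S) PP\S (PP/(S/NP))/NP NP/S S S/NP
CKY chart[0,6] = {NP}; S ∉ chart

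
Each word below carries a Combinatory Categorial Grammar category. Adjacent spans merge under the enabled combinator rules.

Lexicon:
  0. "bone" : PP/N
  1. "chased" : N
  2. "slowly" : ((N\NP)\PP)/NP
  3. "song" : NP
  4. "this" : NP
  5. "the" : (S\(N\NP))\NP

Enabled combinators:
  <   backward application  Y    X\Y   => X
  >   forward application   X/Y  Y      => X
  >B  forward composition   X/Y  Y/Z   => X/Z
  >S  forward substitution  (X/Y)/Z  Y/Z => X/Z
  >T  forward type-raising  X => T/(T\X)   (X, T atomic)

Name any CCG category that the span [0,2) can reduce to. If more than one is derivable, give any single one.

[0,6] S   <
  [0,4] N\NP   <
    [0,2] PP   >
      [0,1] "bone" : PP/N
      [1,2] "chased" : N
    [2,4] (N\NP)\PP   >
      [2,3] "slowly" : ((N\NP)\PP)/NP
      [3,4] "song" : NP
  [4,6] S\(N\NP)   <
    [4,5] "this" : NP
    [5,6] "the" : (S\(N\NP))\NP

PP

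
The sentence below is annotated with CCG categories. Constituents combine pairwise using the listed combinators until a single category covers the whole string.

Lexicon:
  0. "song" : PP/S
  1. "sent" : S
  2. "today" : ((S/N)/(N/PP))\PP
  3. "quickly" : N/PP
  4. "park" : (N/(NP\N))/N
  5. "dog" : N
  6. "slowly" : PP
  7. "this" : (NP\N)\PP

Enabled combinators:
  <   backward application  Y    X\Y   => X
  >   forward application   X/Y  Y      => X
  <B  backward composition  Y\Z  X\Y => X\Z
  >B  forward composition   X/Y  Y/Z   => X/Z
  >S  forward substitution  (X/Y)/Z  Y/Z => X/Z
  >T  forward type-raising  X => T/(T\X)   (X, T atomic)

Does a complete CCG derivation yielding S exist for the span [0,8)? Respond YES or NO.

[0,8] S   >
  [0,4] S/N   >
    [0,3] (S/N)/(N/PP)   <
      [0,2] PP   >
        [0,1] "song" : PP/S
        [1,2] "sent" : S
      [2,3] "today" : ((S/N)/(N/PP))\PP
    [3,4] "quickly" : N/PP
  [4,8] N   >
    [4,6] N/(NP\N)   >
      [4,5] "park" : (N/(NP\N))/N
      [5,6] "dog" : N
    [6,8] NP\N   <
      [6,7] "slowly" : PP
      [7,8] "this" : (NP\N)\PP

YES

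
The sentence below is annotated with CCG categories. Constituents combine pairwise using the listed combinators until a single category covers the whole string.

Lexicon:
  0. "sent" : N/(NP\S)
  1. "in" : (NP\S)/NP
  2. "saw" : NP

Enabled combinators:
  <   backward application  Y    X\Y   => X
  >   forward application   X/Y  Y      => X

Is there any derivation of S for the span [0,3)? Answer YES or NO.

NO

N/(NP\S) (NP\S)/NP NP
CKY chart[0,3] = {N}; S ∉ chart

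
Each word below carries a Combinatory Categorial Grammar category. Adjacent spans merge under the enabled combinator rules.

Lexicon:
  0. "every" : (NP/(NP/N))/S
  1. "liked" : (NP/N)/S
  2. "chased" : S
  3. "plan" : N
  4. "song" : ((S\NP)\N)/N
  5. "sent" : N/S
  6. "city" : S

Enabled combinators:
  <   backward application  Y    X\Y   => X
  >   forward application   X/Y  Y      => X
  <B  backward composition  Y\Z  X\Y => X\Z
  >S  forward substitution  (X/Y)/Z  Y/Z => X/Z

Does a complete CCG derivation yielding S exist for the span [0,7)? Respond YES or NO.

[0,7] S   <
  [0,3] NP   >
    [0,2] NP/S   >S
      [0,1] "every" : (NP/(NP/N))/S
      [1,2] "liked" : (NP/N)/S
    [2,3] "chased" : S
  [3,7] S\NP   <
    [3,4] "plan" : N
    [4,7] (S\NP)\N   >
      [4,5] "song" : ((S\NP)\N)/N
      [5,7] N   >
        [5,6] "sent" : N/S
        [6,7] "city" : S

YES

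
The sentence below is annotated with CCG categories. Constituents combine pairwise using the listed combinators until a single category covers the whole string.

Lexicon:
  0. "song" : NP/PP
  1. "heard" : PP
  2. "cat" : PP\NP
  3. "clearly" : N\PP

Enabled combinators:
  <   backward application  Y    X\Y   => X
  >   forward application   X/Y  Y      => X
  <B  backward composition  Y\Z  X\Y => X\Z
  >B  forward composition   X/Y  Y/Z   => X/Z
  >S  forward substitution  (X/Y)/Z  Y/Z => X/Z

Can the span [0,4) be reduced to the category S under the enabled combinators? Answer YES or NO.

NO

NP/PP PP PP\NP N\PP
CKY chart[0,4] = {N}; S ∉ chart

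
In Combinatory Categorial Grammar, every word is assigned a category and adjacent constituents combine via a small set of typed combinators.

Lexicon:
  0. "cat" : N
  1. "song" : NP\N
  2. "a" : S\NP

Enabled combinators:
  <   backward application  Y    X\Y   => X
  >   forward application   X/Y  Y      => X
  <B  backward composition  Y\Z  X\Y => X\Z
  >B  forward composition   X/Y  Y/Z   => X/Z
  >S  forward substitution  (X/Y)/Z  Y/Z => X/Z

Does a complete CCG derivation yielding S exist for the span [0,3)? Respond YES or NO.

[0,3] S   <
  [0,2] NP   <
    [0,1] "cat" : N
    [1,2] "song" : NP\N
  [2,3] "a" : S\NP

YES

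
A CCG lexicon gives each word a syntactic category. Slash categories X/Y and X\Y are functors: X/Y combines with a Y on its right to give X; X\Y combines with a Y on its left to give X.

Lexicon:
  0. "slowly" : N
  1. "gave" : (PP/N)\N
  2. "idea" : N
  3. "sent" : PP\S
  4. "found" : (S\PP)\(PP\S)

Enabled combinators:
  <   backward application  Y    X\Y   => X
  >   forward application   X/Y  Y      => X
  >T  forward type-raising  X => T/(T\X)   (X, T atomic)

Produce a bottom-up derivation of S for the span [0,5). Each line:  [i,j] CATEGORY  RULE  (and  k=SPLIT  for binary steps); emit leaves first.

[0,5] S   <
  [0,3] PP   >
    [0,2] PP/N   <
      [0,1] "slowly" : N
      [1,2] "gave" : (PP/N)\N
    [2,3] "idea" : N
  [3,5] S\PP   <
    [3,4] "sent" : PP\S
    [4,5] "found" : (S\PP)\(PP\S)

[0,1] N  lex  "slowly"
[1,2] (PP/N)\N  lex  "gave"
[0,2] PP/N  <  k=1
[2,3] N  lex  "idea"
[0,3] PP  >  k=2
[3,4] PP\S  lex  "sent"
[4,5] (S\PP)\(PP\S)  lex  "found"
[3,5] S\PP  <  k=4
[0,5] S  <  k=3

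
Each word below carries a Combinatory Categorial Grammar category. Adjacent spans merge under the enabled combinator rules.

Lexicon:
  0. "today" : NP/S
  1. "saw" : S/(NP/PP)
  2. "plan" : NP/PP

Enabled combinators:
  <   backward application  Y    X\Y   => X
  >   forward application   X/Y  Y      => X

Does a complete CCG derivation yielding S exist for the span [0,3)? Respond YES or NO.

NO

NP/S S/(NP/PP) NP/PP
CKY chart[0,3] = {NP}; S ∉ chart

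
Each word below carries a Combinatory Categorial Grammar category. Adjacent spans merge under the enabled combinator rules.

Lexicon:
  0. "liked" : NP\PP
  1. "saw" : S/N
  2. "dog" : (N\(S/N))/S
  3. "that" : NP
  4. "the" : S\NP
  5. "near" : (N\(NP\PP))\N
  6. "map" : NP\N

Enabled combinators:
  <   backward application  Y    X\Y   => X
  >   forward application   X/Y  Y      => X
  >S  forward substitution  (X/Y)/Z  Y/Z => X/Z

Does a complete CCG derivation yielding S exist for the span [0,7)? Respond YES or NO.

NP\PP S/N (N\(S/N))/S NP S\NP (N\(NP\PP))\N NP\N
CKY chart[0,7] = {NP}; S ∉ chart

NO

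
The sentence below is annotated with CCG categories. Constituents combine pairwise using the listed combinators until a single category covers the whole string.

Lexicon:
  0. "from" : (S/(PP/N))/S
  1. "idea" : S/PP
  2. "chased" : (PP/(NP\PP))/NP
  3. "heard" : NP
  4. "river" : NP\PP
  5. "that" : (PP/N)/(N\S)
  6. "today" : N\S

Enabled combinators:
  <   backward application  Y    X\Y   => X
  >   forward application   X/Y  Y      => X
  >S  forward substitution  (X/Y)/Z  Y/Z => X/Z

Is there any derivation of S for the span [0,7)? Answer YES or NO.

[0,7] S   >
  [0,5] S/(PP/N)   >
    [0,1] "from" : (S/(PP/N))/S
    [1,5] S   >
      [1,2] "idea" : S/PP
      [2,5] PP   >
        [2,4] PP/(NP\PP)   >
          [2,3] "chased" : (PP/(NP\PP))/NP
          [3,4] "heard" : NP
        [4,5] "river" : NP\PP
  [5,7] PP/N   >
    [5,6] "that" : (PP/N)/(N\S)
    [6,7] "today" : N\S

YES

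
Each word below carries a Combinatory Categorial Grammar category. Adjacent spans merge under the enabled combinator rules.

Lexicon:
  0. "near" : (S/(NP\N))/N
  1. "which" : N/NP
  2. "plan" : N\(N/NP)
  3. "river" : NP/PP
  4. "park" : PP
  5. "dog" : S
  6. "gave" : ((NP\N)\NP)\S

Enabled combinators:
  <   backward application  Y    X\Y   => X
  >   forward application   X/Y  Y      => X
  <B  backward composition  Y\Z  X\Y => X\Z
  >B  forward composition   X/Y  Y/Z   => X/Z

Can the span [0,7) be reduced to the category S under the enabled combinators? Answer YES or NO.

YES

[0,7] S   >
  [0,3] S/(NP\N)   >
    [0,1] "near" : (S/(NP\N))/N
    [1,3] N   <
      [1,2] "which" : N/NP
      [2,3] "plan" : N\(N/NP)
  [3,7] NP\N   <
    [3,5] NP   >
      [3,4] "river" : NP/PP
      [4,5] "park" : PP
    [5,7] (NP\N)\NP   <
      [5,6] "dog" : S
      [6,7] "gave" : ((NP\N)\NP)\S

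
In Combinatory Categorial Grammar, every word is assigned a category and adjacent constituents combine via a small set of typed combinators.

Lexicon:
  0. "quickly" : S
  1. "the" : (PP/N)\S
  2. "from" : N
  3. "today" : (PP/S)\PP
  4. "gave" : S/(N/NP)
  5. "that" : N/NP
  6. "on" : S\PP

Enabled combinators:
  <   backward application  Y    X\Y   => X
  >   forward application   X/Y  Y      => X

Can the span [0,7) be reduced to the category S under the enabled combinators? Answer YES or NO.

YES

[0,7] S   <
  [0,6] PP   >
    [0,4] PP/S   <
      [0,3] PP   >
        [0,2] PP/N   <
          [0,1] "quickly" : S
          [1,2] "the" : (PP/N)\S
        [2,3] "from" : N
      [3,4] "today" : (PP/S)\PP
    [4,6] S   >
      [4,5] "gave" : S/(N/NP)
      [5,6] "that" : N/NP
  [6,7] "on" : S\PP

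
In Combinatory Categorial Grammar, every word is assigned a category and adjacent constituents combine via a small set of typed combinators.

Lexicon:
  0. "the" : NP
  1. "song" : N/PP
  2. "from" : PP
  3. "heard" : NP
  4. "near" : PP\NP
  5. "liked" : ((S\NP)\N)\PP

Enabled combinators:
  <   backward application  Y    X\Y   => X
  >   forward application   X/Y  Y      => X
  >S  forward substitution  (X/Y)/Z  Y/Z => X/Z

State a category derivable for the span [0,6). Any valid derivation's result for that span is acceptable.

[0,6] S   <
  [0,1] "the" : NP
  [1,6] S\NP   <
    [1,3] N   >
      [1,2] "song" : N/PP
      [2,3] "from" : PP
    [3,6] (S\NP)\N   <
      [3,5] PP   <
        [3,4] "heard" : NP
        [4,5] "near" : PP\NP
      [5,6] "liked" : ((S\NP)\N)\PP

S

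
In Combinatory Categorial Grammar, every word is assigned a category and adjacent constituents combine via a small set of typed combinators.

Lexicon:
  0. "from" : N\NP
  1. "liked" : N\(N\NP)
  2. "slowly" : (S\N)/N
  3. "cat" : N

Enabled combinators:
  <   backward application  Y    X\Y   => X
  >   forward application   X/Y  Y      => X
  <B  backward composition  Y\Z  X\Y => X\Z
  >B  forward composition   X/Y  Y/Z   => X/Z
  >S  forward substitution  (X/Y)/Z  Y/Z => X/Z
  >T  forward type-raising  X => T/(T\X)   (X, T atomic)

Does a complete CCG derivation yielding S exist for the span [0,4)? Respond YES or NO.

YES

[0,4] S   <
  [0,2] N   <
    [0,1] "from" : N\NP
    [1,2] "liked" : N\(N\NP)
  [2,4] S\N   >
    [2,3] "slowly" : (S\N)/N
    [3,4] "cat" : N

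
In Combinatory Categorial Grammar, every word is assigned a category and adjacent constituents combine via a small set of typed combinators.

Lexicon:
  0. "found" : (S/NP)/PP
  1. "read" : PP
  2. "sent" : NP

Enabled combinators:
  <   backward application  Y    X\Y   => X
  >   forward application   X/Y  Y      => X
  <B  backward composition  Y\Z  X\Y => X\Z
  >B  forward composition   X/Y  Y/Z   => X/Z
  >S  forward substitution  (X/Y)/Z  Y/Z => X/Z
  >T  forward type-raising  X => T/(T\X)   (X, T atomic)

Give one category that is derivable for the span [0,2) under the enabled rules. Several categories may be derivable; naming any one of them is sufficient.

S/NP

[0,3] S   >
  [0,2] S/NP   >
    [0,1] "found" : (S/NP)/PP
    [1,2] "read" : PP
  [2,3] "sent" : NP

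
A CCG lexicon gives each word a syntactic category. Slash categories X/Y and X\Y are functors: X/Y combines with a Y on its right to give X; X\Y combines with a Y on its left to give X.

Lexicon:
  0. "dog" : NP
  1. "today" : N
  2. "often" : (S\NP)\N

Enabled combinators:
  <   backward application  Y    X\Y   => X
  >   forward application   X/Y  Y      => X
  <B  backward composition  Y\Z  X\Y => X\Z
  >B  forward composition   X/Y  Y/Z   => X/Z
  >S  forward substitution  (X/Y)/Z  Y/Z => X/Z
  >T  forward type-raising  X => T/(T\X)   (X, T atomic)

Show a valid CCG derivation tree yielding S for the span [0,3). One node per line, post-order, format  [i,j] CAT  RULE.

[0,1] NP  lex  "dog"
[0,1] S/(S\NP)  >T
[1,2] N  lex  "today"
[2,3] (S\NP)\N  lex  "often"
[1,3] S\NP  <  k=2
[0,3] S  >  k=1

[0,3] S   >
  [0,1] S/(S\NP)   >T
    [0,1] "dog" : NP
  [1,3] S\NP   <
    [1,2] "today" : N
    [2,3] "often" : (S\NP)\N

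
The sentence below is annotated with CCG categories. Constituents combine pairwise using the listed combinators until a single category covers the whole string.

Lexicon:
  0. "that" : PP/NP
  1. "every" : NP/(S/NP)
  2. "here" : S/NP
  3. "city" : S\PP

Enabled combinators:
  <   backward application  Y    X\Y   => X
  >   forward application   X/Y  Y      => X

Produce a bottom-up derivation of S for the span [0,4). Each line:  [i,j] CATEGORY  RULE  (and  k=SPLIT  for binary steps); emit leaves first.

[0,4] S   <
  [0,3] PP   >
    [0,1] "that" : PP/NP
    [1,3] NP   >
      [1,2] "every" : NP/(S/NP)
      [2,3] "here" : S/NP
  [3,4] "city" : S\PP

[0,1] PP/NP  lex  "that"
[1,2] NP/(S/NP)  lex  "every"
[2,3] S/NP  lex  "here"
[1,3] NP  >  k=2
[0,3] PP  >  k=1
[3,4] S\PP  lex  "city"
[0,4] S  <  k=3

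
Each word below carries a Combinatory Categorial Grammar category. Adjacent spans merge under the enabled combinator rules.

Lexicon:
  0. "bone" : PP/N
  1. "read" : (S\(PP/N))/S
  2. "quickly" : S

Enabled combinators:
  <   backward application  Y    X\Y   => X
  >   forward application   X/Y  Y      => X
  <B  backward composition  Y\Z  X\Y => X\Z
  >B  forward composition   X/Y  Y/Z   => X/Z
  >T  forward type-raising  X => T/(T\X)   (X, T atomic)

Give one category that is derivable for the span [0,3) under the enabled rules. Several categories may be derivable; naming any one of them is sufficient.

S

[0,3] S   <
  [0,1] "bone" : PP/N
  [1,3] S\(PP/N)   >
    [1,2] "read" : (S\(PP/N))/S
    [2,3] "quickly" : S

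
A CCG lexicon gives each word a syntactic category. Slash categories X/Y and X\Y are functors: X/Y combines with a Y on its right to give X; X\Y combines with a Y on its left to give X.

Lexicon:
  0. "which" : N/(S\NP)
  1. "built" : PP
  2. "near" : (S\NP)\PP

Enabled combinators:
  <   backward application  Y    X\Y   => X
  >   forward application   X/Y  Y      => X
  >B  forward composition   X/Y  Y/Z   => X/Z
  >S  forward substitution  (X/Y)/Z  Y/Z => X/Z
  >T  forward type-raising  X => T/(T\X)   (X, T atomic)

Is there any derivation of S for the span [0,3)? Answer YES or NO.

NO

N/(S\NP) PP (S\NP)\PP
CKY chart[0,3] = {N, N/(N\N), NP/(NP\N), PP/(PP\N), S/(S\N)}; S ∉ chart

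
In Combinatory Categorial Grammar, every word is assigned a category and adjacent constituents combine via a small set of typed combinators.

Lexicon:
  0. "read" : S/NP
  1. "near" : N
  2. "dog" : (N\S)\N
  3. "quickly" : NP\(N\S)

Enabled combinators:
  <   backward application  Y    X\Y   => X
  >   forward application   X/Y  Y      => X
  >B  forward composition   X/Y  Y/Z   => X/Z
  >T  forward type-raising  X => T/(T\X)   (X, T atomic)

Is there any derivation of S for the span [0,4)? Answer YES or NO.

YES

[0,4] S   >
  [0,1] "read" : S/NP
  [1,4] NP   <
    [1,3] N\S   <
      [1,2] "near" : N
      [2,3] "dog" : (N\S)\N
    [3,4] "quickly" : NP\(N\S)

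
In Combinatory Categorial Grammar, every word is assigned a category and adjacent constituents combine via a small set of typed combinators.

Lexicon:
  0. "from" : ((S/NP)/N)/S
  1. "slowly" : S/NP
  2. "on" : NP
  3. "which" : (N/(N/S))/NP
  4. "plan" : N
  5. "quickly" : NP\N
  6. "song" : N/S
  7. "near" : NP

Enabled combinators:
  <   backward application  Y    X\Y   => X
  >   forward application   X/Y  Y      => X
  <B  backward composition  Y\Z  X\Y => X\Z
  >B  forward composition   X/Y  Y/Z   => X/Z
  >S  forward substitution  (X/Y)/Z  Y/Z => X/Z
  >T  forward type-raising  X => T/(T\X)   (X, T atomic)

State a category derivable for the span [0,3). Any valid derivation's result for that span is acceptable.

(S/NP)/N

[0,8] S   >
  [0,7] S/NP   >
    [0,3] (S/NP)/N   >
      [0,1] "from" : ((S/NP)/N)/S
      [1,3] S   >
        [1,2] "slowly" : S/NP
        [2,3] "on" : NP
    [3,7] N   >
      [3,6] N/(N/S)   >
        [3,4] "which" : (N/(N/S))/NP
        [4,6] NP   <
          [4,5] "plan" : N
          [5,6] "quickly" : NP\N
      [6,7] "song" : N/S
  [7,8] "near" : NP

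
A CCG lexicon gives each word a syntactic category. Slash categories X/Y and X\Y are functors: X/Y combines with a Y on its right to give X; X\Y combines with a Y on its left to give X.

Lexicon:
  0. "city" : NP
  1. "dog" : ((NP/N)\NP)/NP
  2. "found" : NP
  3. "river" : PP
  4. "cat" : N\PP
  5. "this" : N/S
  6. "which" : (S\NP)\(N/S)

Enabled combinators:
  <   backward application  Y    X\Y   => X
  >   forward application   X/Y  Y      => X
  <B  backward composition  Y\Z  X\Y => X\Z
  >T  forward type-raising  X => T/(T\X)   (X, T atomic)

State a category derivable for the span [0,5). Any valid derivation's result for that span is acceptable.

NP

[0,7] S   <
  [0,5] NP   >
    [0,3] NP/N   <
      [0,1] "city" : NP
      [1,3] (NP/N)\NP   >
        [1,2] "dog" : ((NP/N)\NP)/NP
        [2,3] "found" : NP
    [3,5] N   <
      [3,4] "river" : PP
      [4,5] "cat" : N\PP
  [5,7] S\NP   <
    [5,6] "this" : N/S
    [6,7] "which" : (S\NP)\(N/S)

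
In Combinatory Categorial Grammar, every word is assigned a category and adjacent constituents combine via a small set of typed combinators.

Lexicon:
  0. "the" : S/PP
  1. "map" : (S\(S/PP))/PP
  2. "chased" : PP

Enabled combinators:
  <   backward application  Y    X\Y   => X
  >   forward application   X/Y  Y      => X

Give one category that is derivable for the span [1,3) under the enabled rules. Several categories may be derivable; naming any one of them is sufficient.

[0,3] S   <
  [0,1] "the" : S/PP
  [1,3] S\(S/PP)   >
    [1,2] "map" : (S\(S/PP))/PP
    [2,3] "chased" : PP

S\(S/PP)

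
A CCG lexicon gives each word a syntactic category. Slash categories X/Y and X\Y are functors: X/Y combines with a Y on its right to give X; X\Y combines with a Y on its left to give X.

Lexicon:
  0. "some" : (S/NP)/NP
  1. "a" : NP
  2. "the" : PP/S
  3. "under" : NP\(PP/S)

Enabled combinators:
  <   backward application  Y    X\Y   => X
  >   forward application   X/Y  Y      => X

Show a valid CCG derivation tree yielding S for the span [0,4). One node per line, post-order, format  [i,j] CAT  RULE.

[0,1] (S/NP)/NP  lex  "some"
[1,2] NP  lex  "a"
[0,2] S/NP  >  k=1
[2,3] PP/S  lex  "the"
[3,4] NP\(PP/S)  lex  "under"
[2,4] NP  <  k=3
[0,4] S  >  k=2

[0,4] S   >
  [0,2] S/NP   >
    [0,1] "some" : (S/NP)/NP
    [1,2] "a" : NP
  [2,4] NP   <
    [2,3] "the" : PP/S
    [3,4] "under" : NP\(PP/S)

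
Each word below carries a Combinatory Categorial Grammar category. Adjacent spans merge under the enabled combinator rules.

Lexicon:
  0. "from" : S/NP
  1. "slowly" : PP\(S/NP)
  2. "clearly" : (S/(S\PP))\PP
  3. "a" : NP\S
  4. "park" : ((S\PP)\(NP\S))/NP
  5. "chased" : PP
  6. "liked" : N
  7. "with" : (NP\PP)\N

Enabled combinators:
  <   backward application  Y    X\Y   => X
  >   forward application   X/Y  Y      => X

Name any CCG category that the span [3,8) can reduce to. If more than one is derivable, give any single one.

[0,8] S   >
  [0,3] S/(S\PP)   <
    [0,2] PP   <
      [0,1] "from" : S/NP
      [1,2] "slowly" : PP\(S/NP)
    [2,3] "clearly" : (S/(S\PP))\PP
  [3,8] S\PP   <
    [3,4] "a" : NP\S
    [4,8] (S\PP)\(NP\S)   >
      [4,5] "park" : ((S\PP)\(NP\S))/NP
      [5,8] NP   <
        [5,6] "chased" : PP
        [6,8] NP\PP   <
          [6,7] "liked" : N
          [7,8] "with" : (NP\PP)\N

S\PP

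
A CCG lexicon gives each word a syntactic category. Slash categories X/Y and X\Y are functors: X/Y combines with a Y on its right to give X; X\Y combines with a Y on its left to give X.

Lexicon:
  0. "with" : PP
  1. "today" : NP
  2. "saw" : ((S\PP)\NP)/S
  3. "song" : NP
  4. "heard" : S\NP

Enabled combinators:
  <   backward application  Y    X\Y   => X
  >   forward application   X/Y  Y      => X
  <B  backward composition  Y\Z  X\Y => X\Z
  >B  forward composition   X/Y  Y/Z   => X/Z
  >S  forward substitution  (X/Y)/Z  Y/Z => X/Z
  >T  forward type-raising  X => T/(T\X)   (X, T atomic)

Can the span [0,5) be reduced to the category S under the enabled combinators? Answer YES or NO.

YES

[0,5] S   >
  [0,1] S/(S\PP)   >T
    [0,1] "with" : PP
  [1,5] S\PP   <
    [1,2] "today" : NP
    [2,5] (S\PP)\NP   >
      [2,3] "saw" : ((S\PP)\NP)/S
      [3,5] S   >
        [3,4] S/(S\NP)   >T
          [3,4] "song" : NP
        [4,5] "heard" : S\NP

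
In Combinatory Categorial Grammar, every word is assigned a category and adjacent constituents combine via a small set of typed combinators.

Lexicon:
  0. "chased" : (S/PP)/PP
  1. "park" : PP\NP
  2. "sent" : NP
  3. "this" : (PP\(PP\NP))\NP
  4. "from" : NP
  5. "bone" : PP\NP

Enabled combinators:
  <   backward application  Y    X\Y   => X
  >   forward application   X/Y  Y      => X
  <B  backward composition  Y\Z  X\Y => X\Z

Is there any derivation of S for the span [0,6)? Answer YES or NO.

[0,6] S   >
  [0,4] S/PP   >
    [0,1] "chased" : (S/PP)/PP
    [1,4] PP   <
      [1,2] "park" : PP\NP
      [2,4] PP\(PP\NP)   <
        [2,3] "sent" : NP
        [3,4] "this" : (PP\(PP\NP))\NP
  [4,6] PP   <
    [4,5] "from" : NP
    [5,6] "bone" : PP\NP

YES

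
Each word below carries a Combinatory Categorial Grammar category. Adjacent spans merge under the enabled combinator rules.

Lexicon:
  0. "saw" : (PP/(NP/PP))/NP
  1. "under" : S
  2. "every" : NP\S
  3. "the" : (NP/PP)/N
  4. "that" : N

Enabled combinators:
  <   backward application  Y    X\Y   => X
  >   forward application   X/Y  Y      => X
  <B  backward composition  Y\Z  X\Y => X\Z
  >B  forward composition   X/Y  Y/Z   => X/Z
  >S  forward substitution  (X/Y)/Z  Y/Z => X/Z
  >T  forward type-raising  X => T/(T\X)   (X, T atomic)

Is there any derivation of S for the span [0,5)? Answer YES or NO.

(PP/(NP/PP))/NP S NP\S (NP/PP)/N N
CKY chart[0,5] = {N/(N\PP), NP/(NP\PP), PP, PP/(N\N), PP/(PP\PP), S/(S\PP)}; S ∉ chart

NO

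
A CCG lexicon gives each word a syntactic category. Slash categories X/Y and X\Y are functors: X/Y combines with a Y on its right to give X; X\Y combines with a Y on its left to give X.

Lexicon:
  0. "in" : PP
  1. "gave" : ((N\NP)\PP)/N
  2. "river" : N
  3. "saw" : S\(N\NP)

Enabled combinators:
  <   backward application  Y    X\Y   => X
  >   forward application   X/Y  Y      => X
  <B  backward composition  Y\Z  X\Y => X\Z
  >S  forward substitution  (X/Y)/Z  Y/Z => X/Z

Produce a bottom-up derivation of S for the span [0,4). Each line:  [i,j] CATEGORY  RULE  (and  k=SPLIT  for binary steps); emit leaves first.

[0,4] S   <
  [0,1] "in" : PP
  [1,4] S\PP   <B
    [1,3] (N\NP)\PP   >
      [1,2] "gave" : ((N\NP)\PP)/N
      [2,3] "river" : N
    [3,4] "saw" : S\(N\NP)

[0,1] PP  lex  "in"
[1,2] ((N\NP)\PP)/N  lex  "gave"
[2,3] N  lex  "river"
[1,3] (N\NP)\PP  >  k=2
[3,4] S\(N\NP)  lex  "saw"
[1,4] S\PP  <B  k=3
[0,4] S  <  k=1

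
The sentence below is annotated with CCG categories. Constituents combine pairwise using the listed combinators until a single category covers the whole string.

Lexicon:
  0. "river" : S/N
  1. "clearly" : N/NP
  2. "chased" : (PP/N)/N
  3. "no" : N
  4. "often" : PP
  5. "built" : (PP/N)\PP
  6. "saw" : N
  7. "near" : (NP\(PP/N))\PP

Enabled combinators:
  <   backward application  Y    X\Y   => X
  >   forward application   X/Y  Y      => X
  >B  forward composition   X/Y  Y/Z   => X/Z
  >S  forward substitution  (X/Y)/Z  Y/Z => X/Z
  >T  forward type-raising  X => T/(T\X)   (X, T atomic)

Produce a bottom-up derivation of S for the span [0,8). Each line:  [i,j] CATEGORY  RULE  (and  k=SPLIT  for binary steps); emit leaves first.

[0,8] S   >
  [0,2] S/NP   >B
    [0,1] "river" : S/N
    [1,2] "clearly" : N/NP
  [2,8] NP   <
    [2,4] PP/N   >
      [2,3] "chased" : (PP/N)/N
      [3,4] "no" : N
    [4,8] NP\(PP/N)   <
      [4,7] PP   >
        [4,6] PP/N   <
          [4,5] "often" : PP
          [5,6] "built" : (PP/N)\PP
        [6,7] "saw" : N
      [7,8] "near" : (NP\(PP/N))\PP

[0,1] S/N  lex  "river"
[1,2] N/NP  lex  "clearly"
[0,2] S/NP  >B  k=1
[2,3] (PP/N)/N  lex  "chased"
[3,4] N  lex  "no"
[2,4] PP/N  >  k=3
[4,5] PP  lex  "often"
[5,6] (PP/N)\PP  lex  "built"
[4,6] PP/N  <  k=5
[6,7] N  lex  "saw"
[4,7] PP  >  k=6
[7,8] (NP\(PP/N))\PP  lex  "near"
[4,8] NP\(PP/N)  <  k=7
[2,8] NP  <  k=4
[0,8] S  >  k=2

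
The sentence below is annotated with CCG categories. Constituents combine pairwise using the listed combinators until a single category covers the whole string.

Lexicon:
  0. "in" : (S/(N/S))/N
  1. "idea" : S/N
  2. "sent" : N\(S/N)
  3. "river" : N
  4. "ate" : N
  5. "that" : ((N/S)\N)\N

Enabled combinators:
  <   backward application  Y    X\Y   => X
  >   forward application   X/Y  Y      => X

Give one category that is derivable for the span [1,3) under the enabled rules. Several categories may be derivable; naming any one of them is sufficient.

N

[0,6] S   >
  [0,3] S/(N/S)   >
    [0,1] "in" : (S/(N/S))/N
    [1,3] N   <
      [1,2] "idea" : S/N
      [2,3] "sent" : N\(S/N)
  [3,6] N/S   <
    [3,4] "river" : N
    [4,6] (N/S)\N   <
      [4,5] "ate" : N
      [5,6] "that" : ((N/S)\N)\N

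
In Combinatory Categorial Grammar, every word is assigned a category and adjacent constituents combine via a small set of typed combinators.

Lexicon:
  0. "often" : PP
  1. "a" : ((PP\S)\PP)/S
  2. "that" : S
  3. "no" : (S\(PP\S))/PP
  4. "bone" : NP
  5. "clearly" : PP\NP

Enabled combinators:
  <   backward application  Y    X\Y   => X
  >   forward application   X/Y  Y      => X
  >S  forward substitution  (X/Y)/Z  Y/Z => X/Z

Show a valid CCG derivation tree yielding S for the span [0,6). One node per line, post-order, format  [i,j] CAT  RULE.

[0,1] PP  lex  "often"
[1,2] ((PP\S)\PP)/S  lex  "a"
[2,3] S  lex  "that"
[1,3] (PP\S)\PP  >  k=2
[0,3] PP\S  <  k=1
[3,4] (S\(PP\S))/PP  lex  "no"
[4,5] NP  lex  "bone"
[5,6] PP\NP  lex  "clearly"
[4,6] PP  <  k=5
[3,6] S\(PP\S)  >  k=4
[0,6] S  <  k=3

[0,6] S   <
  [0,3] PP\S   <
    [0,1] "often" : PP
    [1,3] (PP\S)\PP   >
      [1,2] "a" : ((PP\S)\PP)/S
      [2,3] "that" : S
  [3,6] S\(PP\S)   >
    [3,4] "no" : (S\(PP\S))/PP
    [4,6] PP   <
      [4,5] "bone" : NP
      [5,6] "clearly" : PP\NP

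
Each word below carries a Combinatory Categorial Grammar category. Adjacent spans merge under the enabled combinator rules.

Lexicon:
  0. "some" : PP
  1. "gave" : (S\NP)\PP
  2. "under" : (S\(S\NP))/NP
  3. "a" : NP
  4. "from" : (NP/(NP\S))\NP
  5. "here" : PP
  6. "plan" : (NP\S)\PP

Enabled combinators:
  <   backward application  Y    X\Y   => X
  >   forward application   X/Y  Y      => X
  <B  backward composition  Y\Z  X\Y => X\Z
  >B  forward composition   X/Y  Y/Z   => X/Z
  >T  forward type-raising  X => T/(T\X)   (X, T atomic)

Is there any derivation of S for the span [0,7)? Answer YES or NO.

[0,7] S   <
  [0,2] S\NP   <
    [0,1] "some" : PP
    [1,2] "gave" : (S\NP)\PP
  [2,7] S\(S\NP)   >
    [2,3] "under" : (S\(S\NP))/NP
    [3,7] NP   >
      [3,5] NP/(NP\S)   <
        [3,4] "a" : NP
        [4,5] "from" : (NP/(NP\S))\NP
      [5,7] NP\S   <
        [5,6] "here" : PP
        [6,7] "plan" : (NP\S)\PP

YES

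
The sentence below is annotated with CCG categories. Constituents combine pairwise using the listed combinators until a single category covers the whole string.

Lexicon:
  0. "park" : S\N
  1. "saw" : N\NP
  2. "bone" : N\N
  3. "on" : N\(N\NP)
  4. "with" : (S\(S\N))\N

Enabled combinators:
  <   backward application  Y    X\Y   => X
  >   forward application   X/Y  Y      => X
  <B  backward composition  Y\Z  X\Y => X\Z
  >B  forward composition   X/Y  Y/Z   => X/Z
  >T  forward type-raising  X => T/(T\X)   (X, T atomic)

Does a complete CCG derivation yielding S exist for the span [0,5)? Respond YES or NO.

[0,5] S   <
  [0,1] "park" : S\N
  [1,5] S\(S\N)   <
    [1,4] N   <
      [1,3] N\NP   <B
        [1,2] "saw" : N\NP
        [2,3] "bone" : N\N
      [3,4] "on" : N\(N\NP)
    [4,5] "with" : (S\(S\N))\N

YES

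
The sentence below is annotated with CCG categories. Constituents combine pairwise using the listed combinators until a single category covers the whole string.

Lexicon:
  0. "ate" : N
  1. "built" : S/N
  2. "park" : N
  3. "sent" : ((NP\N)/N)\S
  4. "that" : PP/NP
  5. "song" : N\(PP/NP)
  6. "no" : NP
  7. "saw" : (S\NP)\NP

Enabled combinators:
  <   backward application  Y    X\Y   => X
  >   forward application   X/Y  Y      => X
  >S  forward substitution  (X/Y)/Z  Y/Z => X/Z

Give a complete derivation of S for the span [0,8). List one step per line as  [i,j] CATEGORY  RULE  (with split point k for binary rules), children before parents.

[0,8] S   <
  [0,6] NP   <
    [0,1] "ate" : N
    [1,6] NP\N   >
      [1,4] (NP\N)/N   <
        [1,3] S   >
          [1,2] "built" : S/N
          [2,3] "park" : N
        [3,4] "sent" : ((NP\N)/N)\S
      [4,6] N   <
        [4,5] "that" : PP/NP
        [5,6] "song" : N\(PP/NP)
  [6,8] S\NP   <
    [6,7] "no" : NP
    [7,8] "saw" : (S\NP)\NP

[0,1] N  lex  "ate"
[1,2] S/N  lex  "built"
[2,3] N  lex  "park"
[1,3] S  >  k=2
[3,4] ((NP\N)/N)\S  lex  "sent"
[1,4] (NP\N)/N  <  k=3
[4,5] PP/NP  lex  "that"
[5,6] N\(PP/NP)  lex  "song"
[4,6] N  <  k=5
[1,6] NP\N  >  k=4
[0,6] NP  <  k=1
[6,7] NP  lex  "no"
[7,8] (S\NP)\NP  lex  "saw"
[6,8] S\NP  <  k=7
[0,8] S  <  k=6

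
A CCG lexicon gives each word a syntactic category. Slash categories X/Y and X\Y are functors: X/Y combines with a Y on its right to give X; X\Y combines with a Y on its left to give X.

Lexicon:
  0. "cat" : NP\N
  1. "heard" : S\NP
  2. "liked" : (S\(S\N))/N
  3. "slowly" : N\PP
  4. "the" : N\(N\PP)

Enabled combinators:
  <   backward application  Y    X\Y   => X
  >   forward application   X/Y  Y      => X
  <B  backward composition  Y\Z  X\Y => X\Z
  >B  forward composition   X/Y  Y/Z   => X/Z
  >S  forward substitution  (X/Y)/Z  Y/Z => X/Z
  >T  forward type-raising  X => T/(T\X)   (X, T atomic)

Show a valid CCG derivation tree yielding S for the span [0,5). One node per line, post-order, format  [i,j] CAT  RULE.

[0,5] S   <
  [0,2] S\N   <B
    [0,1] "cat" : NP\N
    [1,2] "heard" : S\NP
  [2,5] S\(S\N)   >
    [2,3] "liked" : (S\(S\N))/N
    [3,5] N   <
      [3,4] "slowly" : N\PP
      [4,5] "the" : N\(N\PP)

[0,1] NP\N  lex  "cat"
[1,2] S\NP  lex  "heard"
[0,2] S\N  <B  k=1
[2,3] (S\(S\N))/N  lex  "liked"
[3,4] N\PP  lex  "slowly"
[4,5] N\(N\PP)  lex  "the"
[3,5] N  <  k=4
[2,5] S\(S\N)  >  k=3
[0,5] S  <  k=2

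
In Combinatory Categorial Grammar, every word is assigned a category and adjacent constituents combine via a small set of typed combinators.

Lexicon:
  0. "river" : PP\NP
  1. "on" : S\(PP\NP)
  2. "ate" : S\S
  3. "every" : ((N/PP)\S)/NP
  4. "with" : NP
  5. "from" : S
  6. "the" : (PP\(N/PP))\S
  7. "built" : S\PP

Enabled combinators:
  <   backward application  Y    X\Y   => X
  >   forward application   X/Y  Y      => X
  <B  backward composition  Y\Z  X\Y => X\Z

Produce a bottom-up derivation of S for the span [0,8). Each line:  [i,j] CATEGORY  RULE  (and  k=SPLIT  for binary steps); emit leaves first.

[0,1] PP\NP  lex  "river"
[1,2] S\(PP\NP)  lex  "on"
[0,2] S  <  k=1
[2,3] S\S  lex  "ate"
[3,4] ((N/PP)\S)/NP  lex  "every"
[4,5] NP  lex  "with"
[3,5] (N/PP)\S  >  k=4
[5,6] S  lex  "from"
[6,7] (PP\(N/PP))\S  lex  "the"
[5,7] PP\(N/PP)  <  k=6
[3,7] PP\S  <B  k=5
[2,7] PP\S  <B  k=3
[0,7] PP  <  k=2
[7,8] S\PP  lex  "built"
[0,8] S  <  k=7

[0,8] S   <
  [0,7] PP   <
    [0,2] S   <
      [0,1] "river" : PP\NP
      [1,2] "on" : S\(PP\NP)
    [2,7] PP\S   <B
      [2,3] "ate" : S\S
      [3,7] PP\S   <B
        [3,5] (N/PP)\S   >
          [3,4] "every" : ((N/PP)\S)/NP
          [4,5] "with" : NP
        [5,7] PP\(N/PP)   <
          [5,6] "from" : S
          [6,7] "the" : (PP\(N/PP))\S
  [7,8] "built" : S\PP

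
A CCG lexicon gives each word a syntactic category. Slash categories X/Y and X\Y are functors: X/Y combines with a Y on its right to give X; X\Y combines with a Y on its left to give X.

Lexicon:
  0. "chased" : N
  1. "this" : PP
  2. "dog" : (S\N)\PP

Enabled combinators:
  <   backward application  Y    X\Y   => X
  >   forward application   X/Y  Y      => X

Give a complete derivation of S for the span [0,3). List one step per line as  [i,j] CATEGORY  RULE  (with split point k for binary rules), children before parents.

[0,1] N  lex  "chased"
[1,2] PP  lex  "this"
[2,3] (S\N)\PP  lex  "dog"
[1,3] S\N  <  k=2
[0,3] S  <  k=1

[0,3] S   <
  [0,1] "chased" : N
  [1,3] S\N   <
    [1,2] "this" : PP
    [2,3] "dog" : (S\N)\PP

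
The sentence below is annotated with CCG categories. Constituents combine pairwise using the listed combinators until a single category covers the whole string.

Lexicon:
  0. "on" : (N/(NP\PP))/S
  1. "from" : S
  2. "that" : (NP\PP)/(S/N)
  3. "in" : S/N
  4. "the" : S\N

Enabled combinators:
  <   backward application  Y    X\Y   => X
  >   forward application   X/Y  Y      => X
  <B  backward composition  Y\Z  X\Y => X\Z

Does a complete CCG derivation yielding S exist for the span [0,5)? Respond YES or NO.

YES

[0,5] S   <
  [0,4] N   >
    [0,2] N/(NP\PP)   >
      [0,1] "on" : (N/(NP\PP))/S
      [1,2] "from" : S
    [2,4] NP\PP   >
      [2,3] "that" : (NP\PP)/(S/N)
      [3,4] "in" : S/N
  [4,5] "the" : S\N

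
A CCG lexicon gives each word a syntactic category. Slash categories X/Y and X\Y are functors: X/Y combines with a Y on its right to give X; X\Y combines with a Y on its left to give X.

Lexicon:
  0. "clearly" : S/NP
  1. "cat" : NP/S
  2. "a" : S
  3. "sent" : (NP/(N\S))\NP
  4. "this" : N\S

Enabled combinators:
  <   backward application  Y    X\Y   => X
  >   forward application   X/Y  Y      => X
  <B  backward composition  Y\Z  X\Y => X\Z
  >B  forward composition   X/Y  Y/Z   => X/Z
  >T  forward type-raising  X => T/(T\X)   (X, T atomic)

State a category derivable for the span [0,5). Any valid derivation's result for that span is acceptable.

[0,5] S   >
  [0,1] "clearly" : S/NP
  [1,5] NP   >
    [1,4] NP/(N\S)   <
      [1,3] NP   >
        [1,2] "cat" : NP/S
        [2,3] "a" : S
      [3,4] "sent" : (NP/(N\S))\NP
    [4,5] "this" : N\S

S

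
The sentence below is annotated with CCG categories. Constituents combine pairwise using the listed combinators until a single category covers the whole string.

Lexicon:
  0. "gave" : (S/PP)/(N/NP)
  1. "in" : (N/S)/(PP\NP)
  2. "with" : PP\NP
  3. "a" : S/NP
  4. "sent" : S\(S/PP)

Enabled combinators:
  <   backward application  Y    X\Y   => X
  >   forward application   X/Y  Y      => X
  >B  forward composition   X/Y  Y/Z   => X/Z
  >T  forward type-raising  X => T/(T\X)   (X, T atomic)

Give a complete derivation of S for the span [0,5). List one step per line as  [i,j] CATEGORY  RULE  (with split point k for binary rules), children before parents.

[0,1] (S/PP)/(N/NP)  lex  "gave"
[1,2] (N/S)/(PP\NP)  lex  "in"
[2,3] PP\NP  lex  "with"
[1,3] N/S  >  k=2
[3,4] S/NP  lex  "a"
[1,4] N/NP  >B  k=3
[0,4] S/PP  >  k=1
[4,5] S\(S/PP)  lex  "sent"
[0,5] S  <  k=4

[0,5] S   <
  [0,4] S/PP   >
    [0,1] "gave" : (S/PP)/(N/NP)
    [1,4] N/NP   >B
      [1,3] N/S   >
        [1,2] "in" : (N/S)/(PP\NP)
        [2,3] "with" : PP\NP
      [3,4] "a" : S/NP
  [4,5] "sent" : S\(S/PP)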